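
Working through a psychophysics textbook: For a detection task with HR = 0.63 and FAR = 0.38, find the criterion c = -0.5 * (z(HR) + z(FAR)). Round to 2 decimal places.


c = -0.5 * (z(HR) + z(FAR))
z(0.63) = 0.3319
z(0.38) = -0.3055
c = -0.5 * (0.3319 + -0.3055)
= -0.5 * 0.0264
= -0.01


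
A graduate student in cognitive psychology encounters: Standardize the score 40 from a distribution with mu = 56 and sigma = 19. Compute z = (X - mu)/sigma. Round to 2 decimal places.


z = (X - mu) / sigma
= (40 - 56) / 19
= -16 / 19
= -0.84


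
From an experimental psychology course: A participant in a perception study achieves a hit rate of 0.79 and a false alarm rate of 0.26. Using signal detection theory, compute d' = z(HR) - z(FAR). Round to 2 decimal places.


d' = z(HR) - z(FAR)
z(0.79) = 0.8064
z(0.26) = -0.6433
d' = 0.8064 - -0.6433
= 1.45


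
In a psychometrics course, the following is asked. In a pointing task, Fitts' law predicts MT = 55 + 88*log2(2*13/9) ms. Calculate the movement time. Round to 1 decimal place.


MT = 55 + 88 * log2(2*13/9)
2D/W = 2.888889
log2(2.888889) = 1.5305
MT = 55 + 88 * 1.5305
= 189.7 ms


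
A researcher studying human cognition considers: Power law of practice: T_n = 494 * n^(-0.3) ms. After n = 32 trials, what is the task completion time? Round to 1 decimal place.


T_n = 494 * 32^(-0.3)
32^(-0.3) = 0.353553
T_n = 494 * 0.353553
= 174.7 ms


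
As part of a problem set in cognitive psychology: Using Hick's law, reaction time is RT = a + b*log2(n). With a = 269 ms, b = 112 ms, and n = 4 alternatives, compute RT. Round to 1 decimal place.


RT = 269 + 112 * log2(4)
log2(4) = 2.0
RT = 269 + 112 * 2.0
= 269 + 224.0
= 493.0 ms


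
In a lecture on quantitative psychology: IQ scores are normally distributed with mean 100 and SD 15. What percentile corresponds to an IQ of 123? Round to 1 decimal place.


z = (IQ - mean) / SD
z = (123 - 100) / 15 = 1.5333
Percentile = Phi(1.5333) * 100
Phi(1.5333) = 0.937399
= 93.7


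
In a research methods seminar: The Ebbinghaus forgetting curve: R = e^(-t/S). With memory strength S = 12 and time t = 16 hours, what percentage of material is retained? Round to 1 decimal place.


R = e^(-t/S)
-t/S = -16/12 = -1.333333
R = e^(-1.333333) = 0.263597
Percentage = 0.263597 * 100
= 26.4


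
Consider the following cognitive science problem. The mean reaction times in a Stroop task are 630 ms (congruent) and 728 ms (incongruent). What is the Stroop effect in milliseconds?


Stroop effect = RT(incongruent) - RT(congruent)
= 728 - 630
= 98 ms


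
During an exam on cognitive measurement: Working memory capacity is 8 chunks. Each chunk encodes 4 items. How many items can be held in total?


Total items = chunks * items_per_chunk
= 8 * 4
= 32


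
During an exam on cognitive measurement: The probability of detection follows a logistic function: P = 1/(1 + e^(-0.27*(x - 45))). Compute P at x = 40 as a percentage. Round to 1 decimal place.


P(x) = 1/(1 + e^(-0.27*(40 - 45)))
Exponent = -0.27 * -5 = 1.35
e^(1.35) = 3.857426
P = 1/(1 + 3.857426) = 0.20587
Percentage = 20.6


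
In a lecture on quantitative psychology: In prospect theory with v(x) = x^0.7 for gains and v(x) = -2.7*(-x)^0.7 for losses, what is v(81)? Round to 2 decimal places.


Since x = 81 >= 0, use v(x) = x^0.7
81^0.7 = 21.674
v(81) = 21.67


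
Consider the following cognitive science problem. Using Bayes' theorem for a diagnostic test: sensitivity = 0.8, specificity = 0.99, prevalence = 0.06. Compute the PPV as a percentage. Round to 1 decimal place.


PPV = (sens * prev) / (sens * prev + (1-spec) * (1-prev))
Numerator = 0.8 * 0.06 = 0.048
P(positive and no disease) = (1 - spec) * (1 - prev) = (1 - 0.99) * (1 - 0.06) = 0.0094
Denominator = 0.048 + 0.0094 = 0.0574
PPV = 0.048 / 0.0574 = 0.836237
As percentage = 83.6


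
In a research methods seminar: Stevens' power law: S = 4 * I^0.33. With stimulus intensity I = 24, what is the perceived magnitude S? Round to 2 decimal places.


S = 4 * 24^0.33
24^0.33 = 2.8541
S = 4 * 2.8541
= 11.42


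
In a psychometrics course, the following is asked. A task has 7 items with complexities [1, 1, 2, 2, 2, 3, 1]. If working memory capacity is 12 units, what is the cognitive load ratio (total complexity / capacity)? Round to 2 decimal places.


Total complexity = 1 + 1 + 2 + 2 + 2 + 3 + 1 = 12
Load = total / capacity = 12 / 12
= 1.00


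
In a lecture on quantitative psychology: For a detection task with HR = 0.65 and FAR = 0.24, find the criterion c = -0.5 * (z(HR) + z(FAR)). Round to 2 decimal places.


c = -0.5 * (z(HR) + z(FAR))
z(0.65) = 0.3853
z(0.24) = -0.7063
c = -0.5 * (0.3853 + -0.7063)
= -0.5 * -0.321
= 0.16


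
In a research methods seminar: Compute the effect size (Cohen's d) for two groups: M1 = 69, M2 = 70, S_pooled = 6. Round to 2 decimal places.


Cohen's d = (M1 - M2) / S_pooled
= (69 - 70) / 6
= -1 / 6
= -0.17


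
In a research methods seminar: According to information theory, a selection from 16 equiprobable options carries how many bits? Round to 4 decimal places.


H = log2(n)
H = log2(16)
= 4.0000


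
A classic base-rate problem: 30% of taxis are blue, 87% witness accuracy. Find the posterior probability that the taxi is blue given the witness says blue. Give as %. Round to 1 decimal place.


P(blue | says blue) = P(says blue | blue)*P(blue) / [P(says blue | blue)*P(blue) + P(says blue | not blue)*P(not blue)]
Numerator = 0.87 * 0.3 = 0.261
False identification = 0.13 * 0.7 = 0.091
P = 0.261 / (0.261 + 0.091)
= 0.261 / 0.352
As percentage = 74.1


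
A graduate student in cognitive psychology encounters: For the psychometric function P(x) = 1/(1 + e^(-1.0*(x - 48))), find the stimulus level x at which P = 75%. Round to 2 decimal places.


At P = 0.75: 0.75 = 1/(1 + e^(-k*(x-x0)))
Solving: e^(-k*(x-x0)) = 1/3
x = x0 + ln(3)/k
ln(3) = 1.0986
x = 48 + 1.0986/1.0
= 48 + 1.0986
= 49.10


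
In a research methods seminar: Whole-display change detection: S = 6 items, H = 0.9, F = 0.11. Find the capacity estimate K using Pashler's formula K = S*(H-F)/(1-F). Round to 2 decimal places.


K = S * (H - F) / (1 - F)
H - F = 0.79
1 - F = 0.89
K = 6 * 0.79 / 0.89
= 5.33


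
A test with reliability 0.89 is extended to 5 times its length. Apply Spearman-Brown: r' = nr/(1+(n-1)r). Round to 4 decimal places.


r_new = n*r / (1 + (n-1)*r)
Numerator = 5 * 0.89 = 4.45
Denominator = 1 + 4 * 0.89 = 4.56
r_new = 4.45 / 4.56
= 0.9759


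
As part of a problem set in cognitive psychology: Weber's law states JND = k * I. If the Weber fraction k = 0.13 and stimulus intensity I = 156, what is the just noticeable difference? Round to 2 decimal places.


JND = k * I
JND = 0.13 * 156
= 20.28


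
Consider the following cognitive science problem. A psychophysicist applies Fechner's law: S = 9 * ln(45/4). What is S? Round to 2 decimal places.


S = 9 * ln(45/4)
I/I0 = 11.25
ln(11.25) = 2.4204
S = 9 * 2.4204
= 21.78


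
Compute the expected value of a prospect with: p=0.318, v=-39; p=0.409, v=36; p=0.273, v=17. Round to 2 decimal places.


EU = sum(p_i * v_i)
0.318 * -39 = -12.402
0.409 * 36 = 14.724
0.273 * 17 = 4.641
EU = -12.402 + 14.724 + 4.641
= 6.96


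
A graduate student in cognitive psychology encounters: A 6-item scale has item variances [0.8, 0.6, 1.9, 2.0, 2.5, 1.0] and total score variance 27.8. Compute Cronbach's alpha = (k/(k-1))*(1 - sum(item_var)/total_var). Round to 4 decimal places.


alpha = (k/(k-1)) * (1 - sum(s_i^2)/s_total^2)
sum(item variances) = 8.8
k/(k-1) = 6/5 = 1.2
1 - 8.8/27.8 = 1 - 0.316547 = 0.683453
alpha = 1.2 * 0.683453
= 0.8201


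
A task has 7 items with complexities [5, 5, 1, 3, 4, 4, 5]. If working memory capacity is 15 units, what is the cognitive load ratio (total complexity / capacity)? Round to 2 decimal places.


Total complexity = 5 + 5 + 1 + 3 + 4 + 4 + 5 = 27
Load = total / capacity = 27 / 15
= 1.80


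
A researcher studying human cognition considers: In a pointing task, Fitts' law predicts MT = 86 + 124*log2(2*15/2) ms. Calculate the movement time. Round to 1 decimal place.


MT = 86 + 124 * log2(2*15/2)
2D/W = 15.0
log2(15.0) = 3.9069
MT = 86 + 124 * 3.9069
= 570.5 ms


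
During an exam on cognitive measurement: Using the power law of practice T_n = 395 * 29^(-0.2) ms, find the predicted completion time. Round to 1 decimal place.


T_n = 395 * 29^(-0.2)
29^(-0.2) = 0.509942
T_n = 395 * 0.509942
= 201.4 ms


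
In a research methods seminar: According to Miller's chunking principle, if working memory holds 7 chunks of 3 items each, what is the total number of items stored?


Total items = chunks * items_per_chunk
= 7 * 3
= 21


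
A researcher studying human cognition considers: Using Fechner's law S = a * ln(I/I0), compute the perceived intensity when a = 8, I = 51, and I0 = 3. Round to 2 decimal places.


S = 8 * ln(51/3)
I/I0 = 17.0
ln(17.0) = 2.8332
S = 8 * 2.8332
= 22.67


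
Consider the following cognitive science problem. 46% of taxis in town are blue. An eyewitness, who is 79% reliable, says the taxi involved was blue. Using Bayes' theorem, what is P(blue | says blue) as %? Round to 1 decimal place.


P(blue | says blue) = P(says blue | blue)*P(blue) / [P(says blue | blue)*P(blue) + P(says blue | not blue)*P(not blue)]
Numerator = 0.79 * 0.46 = 0.3634
False identification = 0.21 * 0.54 = 0.1134
P = 0.3634 / (0.3634 + 0.1134)
= 0.3634 / 0.4768
As percentage = 76.2


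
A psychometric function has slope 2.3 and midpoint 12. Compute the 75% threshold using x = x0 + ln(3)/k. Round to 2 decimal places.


At P = 0.75: 0.75 = 1/(1 + e^(-k*(x-x0)))
Solving: e^(-k*(x-x0)) = 1/3
x = x0 + ln(3)/k
ln(3) = 1.0986
x = 12 + 1.0986/2.3
= 12 + 0.4777
= 12.48


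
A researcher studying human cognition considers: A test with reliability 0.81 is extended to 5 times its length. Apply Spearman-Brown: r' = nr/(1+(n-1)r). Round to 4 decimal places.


r_new = n*r / (1 + (n-1)*r)
Numerator = 5 * 0.81 = 4.05
Denominator = 1 + 4 * 0.81 = 4.24
r_new = 4.05 / 4.24
= 0.9552


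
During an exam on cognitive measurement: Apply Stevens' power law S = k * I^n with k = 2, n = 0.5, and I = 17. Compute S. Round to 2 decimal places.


S = 2 * 17^0.5
17^0.5 = 4.1231
S = 2 * 4.1231
= 8.25


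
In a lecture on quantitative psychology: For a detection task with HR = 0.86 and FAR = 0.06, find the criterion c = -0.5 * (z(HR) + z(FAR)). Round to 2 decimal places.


c = -0.5 * (z(HR) + z(FAR))
z(0.86) = 1.0803
z(0.06) = -1.5548
c = -0.5 * (1.0803 + -1.5548)
= -0.5 * -0.4745
= 0.24


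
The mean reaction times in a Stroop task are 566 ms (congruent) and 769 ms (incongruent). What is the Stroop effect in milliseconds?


Stroop effect = RT(incongruent) - RT(congruent)
= 769 - 566
= 203 ms


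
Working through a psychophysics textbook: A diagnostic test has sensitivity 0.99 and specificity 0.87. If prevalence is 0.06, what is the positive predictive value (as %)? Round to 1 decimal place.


PPV = (sens * prev) / (sens * prev + (1-spec) * (1-prev))
Numerator = 0.99 * 0.06 = 0.0594
P(positive and no disease) = (1 - spec) * (1 - prev) = (1 - 0.87) * (1 - 0.06) = 0.1222
Denominator = 0.0594 + 0.1222 = 0.1816
PPV = 0.0594 / 0.1816 = 0.327093
As percentage = 32.7


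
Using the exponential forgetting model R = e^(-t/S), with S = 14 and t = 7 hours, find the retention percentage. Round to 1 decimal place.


R = e^(-t/S)
-t/S = -7/14 = -0.5
R = e^(-0.5) = 0.606531
Percentage = 0.606531 * 100
= 60.7


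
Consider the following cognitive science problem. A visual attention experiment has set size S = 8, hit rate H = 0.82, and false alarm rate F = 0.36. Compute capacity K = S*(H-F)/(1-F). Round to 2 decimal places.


K = S * (H - F) / (1 - F)
H - F = 0.46
1 - F = 0.64
K = 8 * 0.46 / 0.64
= 5.75


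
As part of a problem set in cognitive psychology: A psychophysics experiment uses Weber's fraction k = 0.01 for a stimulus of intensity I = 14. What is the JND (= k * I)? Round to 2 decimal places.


JND = k * I
JND = 0.01 * 14
= 0.14


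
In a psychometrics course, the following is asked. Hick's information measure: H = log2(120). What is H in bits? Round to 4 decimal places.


H = log2(n)
H = log2(120)
= 6.9069


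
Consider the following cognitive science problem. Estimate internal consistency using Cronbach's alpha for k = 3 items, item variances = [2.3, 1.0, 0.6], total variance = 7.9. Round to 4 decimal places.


alpha = (k/(k-1)) * (1 - sum(s_i^2)/s_total^2)
sum(item variances) = 3.9
k/(k-1) = 3/2 = 1.5
1 - 3.9/7.9 = 1 - 0.493671 = 0.506329
alpha = 1.5 * 0.506329
= 0.7595


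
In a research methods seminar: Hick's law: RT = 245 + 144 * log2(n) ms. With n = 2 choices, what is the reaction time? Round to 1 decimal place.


RT = 245 + 144 * log2(2)
log2(2) = 1.0
RT = 245 + 144 * 1.0
= 245 + 144.0
= 389.0 ms


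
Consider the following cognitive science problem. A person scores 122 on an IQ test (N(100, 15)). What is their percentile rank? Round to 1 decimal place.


z = (IQ - mean) / SD
z = (122 - 100) / 15 = 1.4667
Percentile = Phi(1.4667) * 100
Phi(1.4667) = 0.928771
= 92.9


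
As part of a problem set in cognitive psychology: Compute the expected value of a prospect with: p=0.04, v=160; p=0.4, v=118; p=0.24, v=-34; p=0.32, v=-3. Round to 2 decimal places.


EU = sum(p_i * v_i)
0.04 * 160 = 6.4
0.4 * 118 = 47.2
0.24 * -34 = -8.16
0.32 * -3 = -0.96
EU = 6.4 + 47.2 + -8.16 + -0.96
= 44.48


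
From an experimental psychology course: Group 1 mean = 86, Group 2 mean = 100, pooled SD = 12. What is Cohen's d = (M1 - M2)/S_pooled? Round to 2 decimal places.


Cohen's d = (M1 - M2) / S_pooled
= (86 - 100) / 12
= -14 / 12
= -1.17


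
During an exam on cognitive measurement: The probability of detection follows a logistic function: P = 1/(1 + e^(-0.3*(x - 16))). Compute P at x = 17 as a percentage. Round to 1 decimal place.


P(x) = 1/(1 + e^(-0.3*(17 - 16)))
Exponent = -0.3 * 1 = -0.3
e^(-0.3) = 0.740818
P = 1/(1 + 0.740818) = 0.574443
Percentage = 57.4


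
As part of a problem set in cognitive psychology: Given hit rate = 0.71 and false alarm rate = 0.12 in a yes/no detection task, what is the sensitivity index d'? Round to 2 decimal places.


d' = z(HR) - z(FAR)
z(0.71) = 0.5534
z(0.12) = -1.175
d' = 0.5534 - -1.175
= 1.73


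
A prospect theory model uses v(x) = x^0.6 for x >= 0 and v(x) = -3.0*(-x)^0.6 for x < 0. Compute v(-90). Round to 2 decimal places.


Since x = -90 < 0, use v(x) = -lambda*(-x)^alpha
(-x) = 90
90^0.6 = 14.878
v(-90) = -3.0 * 14.878
= -44.63


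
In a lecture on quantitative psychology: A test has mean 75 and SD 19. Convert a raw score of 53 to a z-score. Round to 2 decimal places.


z = (X - mu) / sigma
= (53 - 75) / 19
= -22 / 19
= -1.16


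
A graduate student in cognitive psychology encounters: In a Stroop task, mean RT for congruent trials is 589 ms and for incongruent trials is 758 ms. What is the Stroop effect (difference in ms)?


Stroop effect = RT(incongruent) - RT(congruent)
= 758 - 589
= 169 ms


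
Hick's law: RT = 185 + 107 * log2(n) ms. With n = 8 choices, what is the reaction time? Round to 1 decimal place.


RT = 185 + 107 * log2(8)
log2(8) = 3.0
RT = 185 + 107 * 3.0
= 185 + 321.0
= 506.0 ms


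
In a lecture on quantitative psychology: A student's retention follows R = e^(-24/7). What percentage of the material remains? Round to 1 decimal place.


R = e^(-t/S)
-t/S = -24/7 = -3.428571
R = e^(-3.428571) = 0.032433
Percentage = 0.032433 * 100
= 3.2


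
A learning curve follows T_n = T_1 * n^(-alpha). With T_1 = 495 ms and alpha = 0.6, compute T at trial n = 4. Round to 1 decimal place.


T_n = 495 * 4^(-0.6)
4^(-0.6) = 0.435275
T_n = 495 * 0.435275
= 215.5 ms


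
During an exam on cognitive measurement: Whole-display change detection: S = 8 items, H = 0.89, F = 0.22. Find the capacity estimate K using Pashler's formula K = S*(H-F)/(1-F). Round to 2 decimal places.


K = S * (H - F) / (1 - F)
H - F = 0.67
1 - F = 0.78
K = 8 * 0.67 / 0.78
= 6.87


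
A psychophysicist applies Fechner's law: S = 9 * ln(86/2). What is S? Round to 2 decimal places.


S = 9 * ln(86/2)
I/I0 = 43.0
ln(43.0) = 3.7612
S = 9 * 3.7612
= 33.85


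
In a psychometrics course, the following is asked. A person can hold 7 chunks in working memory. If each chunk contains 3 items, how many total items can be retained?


Total items = chunks * items_per_chunk
= 7 * 3
= 21


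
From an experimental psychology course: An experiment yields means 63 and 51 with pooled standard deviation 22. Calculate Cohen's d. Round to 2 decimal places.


Cohen's d = (M1 - M2) / S_pooled
= (63 - 51) / 22
= 12 / 22
= 0.55


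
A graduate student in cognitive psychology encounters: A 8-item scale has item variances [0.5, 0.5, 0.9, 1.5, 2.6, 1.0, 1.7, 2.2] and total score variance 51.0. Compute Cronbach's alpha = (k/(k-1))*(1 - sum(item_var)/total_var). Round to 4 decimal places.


alpha = (k/(k-1)) * (1 - sum(s_i^2)/s_total^2)
sum(item variances) = 10.9
k/(k-1) = 8/7 = 1.142857
1 - 10.9/51.0 = 1 - 0.213725 = 0.786275
alpha = 1.142857 * 0.786275
= 0.8986


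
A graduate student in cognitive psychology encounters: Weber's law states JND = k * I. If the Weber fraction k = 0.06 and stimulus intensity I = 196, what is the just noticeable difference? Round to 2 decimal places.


JND = k * I
JND = 0.06 * 196
= 11.76


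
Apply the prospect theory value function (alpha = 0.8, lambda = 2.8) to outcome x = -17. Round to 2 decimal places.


Since x = -17 < 0, use v(x) = -lambda*(-x)^alpha
(-x) = 17
17^0.8 = 9.6463
v(-17) = -2.8 * 9.6463
= -27.01


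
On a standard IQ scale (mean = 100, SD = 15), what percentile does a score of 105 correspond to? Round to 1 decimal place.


z = (IQ - mean) / SD
z = (105 - 100) / 15 = 0.3333
Percentile = Phi(0.3333) * 100
Phi(0.3333) = 0.630546
= 63.1


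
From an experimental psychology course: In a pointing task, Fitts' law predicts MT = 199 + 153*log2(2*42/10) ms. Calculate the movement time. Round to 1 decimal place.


MT = 199 + 153 * log2(2*42/10)
2D/W = 8.4
log2(8.4) = 3.0704
MT = 199 + 153 * 3.0704
= 668.8 ms


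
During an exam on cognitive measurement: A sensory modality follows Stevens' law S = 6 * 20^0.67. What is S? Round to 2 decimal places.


S = 6 * 20^0.67
20^0.67 = 7.442
S = 6 * 7.442
= 44.65


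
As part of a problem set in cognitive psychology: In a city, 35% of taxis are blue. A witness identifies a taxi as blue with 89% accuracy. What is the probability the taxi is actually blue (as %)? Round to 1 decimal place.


P(blue | says blue) = P(says blue | blue)*P(blue) / [P(says blue | blue)*P(blue) + P(says blue | not blue)*P(not blue)]
Numerator = 0.89 * 0.35 = 0.3115
False identification = 0.11 * 0.65 = 0.0715
P = 0.3115 / (0.3115 + 0.0715)
= 0.3115 / 0.383
As percentage = 81.3


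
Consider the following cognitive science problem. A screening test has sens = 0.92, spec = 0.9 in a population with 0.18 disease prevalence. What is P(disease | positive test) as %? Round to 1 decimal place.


PPV = (sens * prev) / (sens * prev + (1-spec) * (1-prev))
Numerator = 0.92 * 0.18 = 0.1656
P(positive and no disease) = (1 - spec) * (1 - prev) = (1 - 0.9) * (1 - 0.18) = 0.082
Denominator = 0.1656 + 0.082 = 0.2476
PPV = 0.1656 / 0.2476 = 0.668821
As percentage = 66.9


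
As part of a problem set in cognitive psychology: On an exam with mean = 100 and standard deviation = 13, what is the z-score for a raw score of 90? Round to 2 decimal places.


z = (X - mu) / sigma
= (90 - 100) / 13
= -10 / 13
= -0.77


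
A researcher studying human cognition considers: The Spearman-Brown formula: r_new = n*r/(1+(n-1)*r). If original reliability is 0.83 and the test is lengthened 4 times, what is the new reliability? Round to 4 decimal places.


r_new = n*r / (1 + (n-1)*r)
Numerator = 4 * 0.83 = 3.32
Denominator = 1 + 3 * 0.83 = 3.49
r_new = 3.32 / 3.49
= 0.9513


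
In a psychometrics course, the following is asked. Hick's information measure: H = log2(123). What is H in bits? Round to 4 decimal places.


H = log2(n)
H = log2(123)
= 6.9425


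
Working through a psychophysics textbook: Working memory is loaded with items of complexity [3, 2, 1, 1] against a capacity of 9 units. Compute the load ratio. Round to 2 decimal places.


Total complexity = 3 + 2 + 1 + 1 = 7
Load = total / capacity = 7 / 9
= 0.78


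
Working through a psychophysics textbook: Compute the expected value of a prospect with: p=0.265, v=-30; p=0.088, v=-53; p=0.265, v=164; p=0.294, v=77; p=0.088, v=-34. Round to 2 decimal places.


EU = sum(p_i * v_i)
0.265 * -30 = -7.95
0.088 * -53 = -4.664
0.265 * 164 = 43.46
0.294 * 77 = 22.638
0.088 * -34 = -2.992
EU = -7.95 + -4.664 + 43.46 + 22.638 + -2.992
= 50.49


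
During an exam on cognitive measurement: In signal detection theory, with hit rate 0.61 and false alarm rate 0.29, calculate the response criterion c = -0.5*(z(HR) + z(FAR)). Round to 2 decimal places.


c = -0.5 * (z(HR) + z(FAR))
z(0.61) = 0.2793
z(0.29) = -0.5534
c = -0.5 * (0.2793 + -0.5534)
= -0.5 * -0.2741
= 0.14


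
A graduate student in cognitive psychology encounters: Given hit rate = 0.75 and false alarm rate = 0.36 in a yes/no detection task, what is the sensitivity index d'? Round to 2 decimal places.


d' = z(HR) - z(FAR)
z(0.75) = 0.6745
z(0.36) = -0.3585
d' = 0.6745 - -0.3585
= 1.03


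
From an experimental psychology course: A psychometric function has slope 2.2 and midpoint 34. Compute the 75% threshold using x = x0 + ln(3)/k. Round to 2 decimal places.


At P = 0.75: 0.75 = 1/(1 + e^(-k*(x-x0)))
Solving: e^(-k*(x-x0)) = 1/3
x = x0 + ln(3)/k
ln(3) = 1.0986
x = 34 + 1.0986/2.2
= 34 + 0.4994
= 34.50


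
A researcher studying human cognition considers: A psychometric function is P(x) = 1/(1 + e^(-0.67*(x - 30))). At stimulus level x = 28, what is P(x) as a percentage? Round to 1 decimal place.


P(x) = 1/(1 + e^(-0.67*(28 - 30)))
Exponent = -0.67 * -2 = 1.34
e^(1.34) = 3.819044
P = 1/(1 + 3.819044) = 0.20751
Percentage = 20.8


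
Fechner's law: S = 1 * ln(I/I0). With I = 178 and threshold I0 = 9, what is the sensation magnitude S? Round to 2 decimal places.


S = 1 * ln(178/9)
I/I0 = 19.777778
ln(19.777778) = 2.9846
S = 1 * 2.9846
= 2.98


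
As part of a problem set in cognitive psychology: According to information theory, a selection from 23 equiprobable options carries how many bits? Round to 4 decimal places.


H = log2(n)
H = log2(23)
= 4.5236


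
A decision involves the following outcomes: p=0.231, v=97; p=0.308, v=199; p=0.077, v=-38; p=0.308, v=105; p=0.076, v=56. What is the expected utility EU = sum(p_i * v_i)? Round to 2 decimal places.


EU = sum(p_i * v_i)
0.231 * 97 = 22.407
0.308 * 199 = 61.292
0.077 * -38 = -2.926
0.308 * 105 = 32.34
0.076 * 56 = 4.256
EU = 22.407 + 61.292 + -2.926 + 32.34 + 4.256
= 117.37


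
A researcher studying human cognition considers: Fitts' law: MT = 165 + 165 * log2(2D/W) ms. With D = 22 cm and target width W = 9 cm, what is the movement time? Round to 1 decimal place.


MT = 165 + 165 * log2(2*22/9)
2D/W = 4.888889
log2(4.888889) = 2.2895
MT = 165 + 165 * 2.2895
= 542.8 ms


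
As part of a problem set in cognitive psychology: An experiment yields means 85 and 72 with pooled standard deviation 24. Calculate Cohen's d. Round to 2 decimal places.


Cohen's d = (M1 - M2) / S_pooled
= (85 - 72) / 24
= 13 / 24
= 0.54


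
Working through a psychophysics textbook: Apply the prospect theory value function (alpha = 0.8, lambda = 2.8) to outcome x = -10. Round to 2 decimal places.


Since x = -10 < 0, use v(x) = -lambda*(-x)^alpha
(-x) = 10
10^0.8 = 6.3096
v(-10) = -2.8 * 6.3096
= -17.67


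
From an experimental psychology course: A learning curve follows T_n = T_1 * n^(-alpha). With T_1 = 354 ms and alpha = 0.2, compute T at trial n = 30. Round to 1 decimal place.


T_n = 354 * 30^(-0.2)
30^(-0.2) = 0.506496
T_n = 354 * 0.506496
= 179.3 ms


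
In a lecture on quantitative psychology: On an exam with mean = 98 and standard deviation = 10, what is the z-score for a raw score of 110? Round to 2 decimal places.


z = (X - mu) / sigma
= (110 - 98) / 10
= 12 / 10
= 1.20


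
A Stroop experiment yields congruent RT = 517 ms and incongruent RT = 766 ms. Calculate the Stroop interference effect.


Stroop effect = RT(incongruent) - RT(congruent)
= 766 - 517
= 249 ms


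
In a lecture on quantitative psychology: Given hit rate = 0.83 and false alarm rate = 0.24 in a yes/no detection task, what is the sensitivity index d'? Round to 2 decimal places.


d' = z(HR) - z(FAR)
z(0.83) = 0.9542
z(0.24) = -0.7063
d' = 0.9542 - -0.7063
= 1.66


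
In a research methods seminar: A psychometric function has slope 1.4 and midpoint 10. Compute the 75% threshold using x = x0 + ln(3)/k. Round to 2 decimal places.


At P = 0.75: 0.75 = 1/(1 + e^(-k*(x-x0)))
Solving: e^(-k*(x-x0)) = 1/3
x = x0 + ln(3)/k
ln(3) = 1.0986
x = 10 + 1.0986/1.4
= 10 + 0.7847
= 10.78


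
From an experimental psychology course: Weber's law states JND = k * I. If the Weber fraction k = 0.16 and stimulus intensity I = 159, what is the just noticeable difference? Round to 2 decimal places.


JND = k * I
JND = 0.16 * 159
= 25.44


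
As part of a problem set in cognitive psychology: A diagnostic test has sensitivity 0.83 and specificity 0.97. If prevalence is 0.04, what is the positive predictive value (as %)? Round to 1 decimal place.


PPV = (sens * prev) / (sens * prev + (1-spec) * (1-prev))
Numerator = 0.83 * 0.04 = 0.0332
P(positive and no disease) = (1 - spec) * (1 - prev) = (1 - 0.97) * (1 - 0.04) = 0.0288
Denominator = 0.0332 + 0.0288 = 0.062
PPV = 0.0332 / 0.062 = 0.535484
As percentage = 53.5


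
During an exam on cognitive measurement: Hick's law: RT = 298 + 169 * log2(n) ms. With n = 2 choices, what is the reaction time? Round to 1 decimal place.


RT = 298 + 169 * log2(2)
log2(2) = 1.0
RT = 298 + 169 * 1.0
= 298 + 169.0
= 467.0 ms


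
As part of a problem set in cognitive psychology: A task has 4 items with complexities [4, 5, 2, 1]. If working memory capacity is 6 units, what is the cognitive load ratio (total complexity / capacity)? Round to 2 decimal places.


Total complexity = 4 + 5 + 2 + 1 = 12
Load = total / capacity = 12 / 6
= 2.00


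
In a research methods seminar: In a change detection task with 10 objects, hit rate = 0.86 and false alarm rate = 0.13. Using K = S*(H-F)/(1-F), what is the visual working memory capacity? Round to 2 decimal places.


K = S * (H - F) / (1 - F)
H - F = 0.73
1 - F = 0.87
K = 10 * 0.73 / 0.87
= 8.39


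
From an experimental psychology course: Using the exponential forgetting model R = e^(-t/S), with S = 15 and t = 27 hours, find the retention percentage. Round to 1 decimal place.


R = e^(-t/S)
-t/S = -27/15 = -1.8
R = e^(-1.8) = 0.165299
Percentage = 0.165299 * 100
= 16.5


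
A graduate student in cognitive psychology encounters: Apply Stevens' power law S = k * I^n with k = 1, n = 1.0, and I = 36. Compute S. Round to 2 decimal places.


S = 1 * 36^1.0
36^1.0 = 36.0
S = 1 * 36.0
= 36.00


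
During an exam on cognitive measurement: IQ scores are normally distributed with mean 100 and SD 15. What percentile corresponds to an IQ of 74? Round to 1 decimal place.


z = (IQ - mean) / SD
z = (74 - 100) / 15 = -1.7333
Percentile = Phi(-1.7333) * 100
Phi(-1.7333) = 0.041521
= 4.2


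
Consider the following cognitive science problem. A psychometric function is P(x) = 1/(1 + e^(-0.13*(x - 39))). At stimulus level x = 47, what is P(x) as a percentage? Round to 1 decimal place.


P(x) = 1/(1 + e^(-0.13*(47 - 39)))
Exponent = -0.13 * 8 = -1.04
e^(-1.04) = 0.353455
P = 1/(1 + 0.353455) = 0.73885
Percentage = 73.9


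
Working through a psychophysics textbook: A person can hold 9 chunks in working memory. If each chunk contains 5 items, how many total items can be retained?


Total items = chunks * items_per_chunk
= 9 * 5
= 45


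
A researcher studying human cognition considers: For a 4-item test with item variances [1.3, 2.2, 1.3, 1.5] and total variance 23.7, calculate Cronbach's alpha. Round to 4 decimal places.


alpha = (k/(k-1)) * (1 - sum(s_i^2)/s_total^2)
sum(item variances) = 6.3
k/(k-1) = 4/3 = 1.333333
1 - 6.3/23.7 = 1 - 0.265823 = 0.734177
alpha = 1.333333 * 0.734177
= 0.9789


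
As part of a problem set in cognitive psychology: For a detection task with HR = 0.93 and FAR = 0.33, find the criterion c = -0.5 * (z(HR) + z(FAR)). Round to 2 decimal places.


c = -0.5 * (z(HR) + z(FAR))
z(0.93) = 1.4758
z(0.33) = -0.4399
c = -0.5 * (1.4758 + -0.4399)
= -0.5 * 1.0359
= -0.52


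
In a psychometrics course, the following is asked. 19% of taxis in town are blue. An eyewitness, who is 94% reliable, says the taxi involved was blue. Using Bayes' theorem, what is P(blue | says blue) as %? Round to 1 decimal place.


P(blue | says blue) = P(says blue | blue)*P(blue) / [P(says blue | blue)*P(blue) + P(says blue | not blue)*P(not blue)]
Numerator = 0.94 * 0.19 = 0.1786
False identification = 0.06 * 0.81 = 0.0486
P = 0.1786 / (0.1786 + 0.0486)
= 0.1786 / 0.2272
As percentage = 78.6


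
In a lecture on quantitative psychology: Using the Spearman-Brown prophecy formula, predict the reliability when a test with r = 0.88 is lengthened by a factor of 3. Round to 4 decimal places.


r_new = n*r / (1 + (n-1)*r)
Numerator = 3 * 0.88 = 2.64
Denominator = 1 + 2 * 0.88 = 2.76
r_new = 2.64 / 2.76
= 0.9565


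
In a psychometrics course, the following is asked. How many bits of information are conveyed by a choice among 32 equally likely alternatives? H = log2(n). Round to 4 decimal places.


H = log2(n)
H = log2(32)
= 5.0000


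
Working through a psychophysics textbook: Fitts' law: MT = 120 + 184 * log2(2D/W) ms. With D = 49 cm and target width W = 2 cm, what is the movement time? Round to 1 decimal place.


MT = 120 + 184 * log2(2*49/2)
2D/W = 49.0
log2(49.0) = 5.6147
MT = 120 + 184 * 5.6147
= 1153.1 ms


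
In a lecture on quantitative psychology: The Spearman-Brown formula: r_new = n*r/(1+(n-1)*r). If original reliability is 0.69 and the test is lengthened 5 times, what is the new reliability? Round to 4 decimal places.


r_new = n*r / (1 + (n-1)*r)
Numerator = 5 * 0.69 = 3.45
Denominator = 1 + 4 * 0.69 = 3.76
r_new = 3.45 / 3.76
= 0.9176


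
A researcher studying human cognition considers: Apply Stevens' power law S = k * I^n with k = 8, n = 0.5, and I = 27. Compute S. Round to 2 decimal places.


S = 8 * 27^0.5
27^0.5 = 5.1962
S = 8 * 5.1962
= 41.57


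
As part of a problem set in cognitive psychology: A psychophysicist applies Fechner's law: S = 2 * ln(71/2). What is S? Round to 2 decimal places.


S = 2 * ln(71/2)
I/I0 = 35.5
ln(35.5) = 3.5695
S = 2 * 3.5695
= 7.14


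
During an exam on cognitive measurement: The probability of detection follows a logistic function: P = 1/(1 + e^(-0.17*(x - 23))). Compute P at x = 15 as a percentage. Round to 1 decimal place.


P(x) = 1/(1 + e^(-0.17*(15 - 23)))
Exponent = -0.17 * -8 = 1.36
e^(1.36) = 3.896193
P = 1/(1 + 3.896193) = 0.20424
Percentage = 20.4


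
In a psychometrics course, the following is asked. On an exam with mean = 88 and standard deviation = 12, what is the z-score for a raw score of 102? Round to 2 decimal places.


z = (X - mu) / sigma
= (102 - 88) / 12
= 14 / 12
= 1.17


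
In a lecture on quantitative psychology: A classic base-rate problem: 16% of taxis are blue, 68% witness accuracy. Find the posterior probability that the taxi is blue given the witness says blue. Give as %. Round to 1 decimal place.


P(blue | says blue) = P(says blue | blue)*P(blue) / [P(says blue | blue)*P(blue) + P(says blue | not blue)*P(not blue)]
Numerator = 0.68 * 0.16 = 0.1088
False identification = 0.32 * 0.84 = 0.2688
P = 0.1088 / (0.1088 + 0.2688)
= 0.1088 / 0.3776
As percentage = 28.8


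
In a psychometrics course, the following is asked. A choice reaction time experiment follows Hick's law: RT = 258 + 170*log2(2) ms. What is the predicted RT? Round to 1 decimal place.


RT = 258 + 170 * log2(2)
log2(2) = 1.0
RT = 258 + 170 * 1.0
= 258 + 170.0
= 428.0 ms


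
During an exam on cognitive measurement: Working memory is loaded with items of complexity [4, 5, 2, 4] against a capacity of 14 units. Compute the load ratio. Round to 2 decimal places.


Total complexity = 4 + 5 + 2 + 4 = 15
Load = total / capacity = 15 / 14
= 1.07


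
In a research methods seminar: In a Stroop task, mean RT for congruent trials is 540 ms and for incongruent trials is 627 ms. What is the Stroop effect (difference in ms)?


Stroop effect = RT(incongruent) - RT(congruent)
= 627 - 540
= 87 ms


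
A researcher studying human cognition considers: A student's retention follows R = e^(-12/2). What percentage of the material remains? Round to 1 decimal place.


R = e^(-t/S)
-t/S = -12/2 = -6.0
R = e^(-6.0) = 0.002479
Percentage = 0.002479 * 100
= 0.2


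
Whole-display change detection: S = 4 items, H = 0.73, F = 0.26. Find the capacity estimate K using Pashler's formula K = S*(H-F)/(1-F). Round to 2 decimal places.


K = S * (H - F) / (1 - F)
H - F = 0.47
1 - F = 0.74
K = 4 * 0.47 / 0.74
= 2.54


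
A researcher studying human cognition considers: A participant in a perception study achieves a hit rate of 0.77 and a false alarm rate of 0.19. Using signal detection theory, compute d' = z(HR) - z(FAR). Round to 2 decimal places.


d' = z(HR) - z(FAR)
z(0.77) = 0.7388
z(0.19) = -0.8779
d' = 0.7388 - -0.8779
= 1.62


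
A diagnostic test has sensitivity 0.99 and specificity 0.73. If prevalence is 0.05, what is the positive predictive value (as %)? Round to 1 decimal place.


PPV = (sens * prev) / (sens * prev + (1-spec) * (1-prev))
Numerator = 0.99 * 0.05 = 0.0495
P(positive and no disease) = (1 - spec) * (1 - prev) = (1 - 0.73) * (1 - 0.05) = 0.2565
Denominator = 0.0495 + 0.2565 = 0.306
PPV = 0.0495 / 0.306 = 0.161765
As percentage = 16.2


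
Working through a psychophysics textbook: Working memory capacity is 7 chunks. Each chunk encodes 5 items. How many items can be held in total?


Total items = chunks * items_per_chunk
= 7 * 5
= 35


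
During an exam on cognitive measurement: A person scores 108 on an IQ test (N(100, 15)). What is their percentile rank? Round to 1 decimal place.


z = (IQ - mean) / SD
z = (108 - 100) / 15 = 0.5333
Percentile = Phi(0.5333) * 100
Phi(0.5333) = 0.703087
= 70.3


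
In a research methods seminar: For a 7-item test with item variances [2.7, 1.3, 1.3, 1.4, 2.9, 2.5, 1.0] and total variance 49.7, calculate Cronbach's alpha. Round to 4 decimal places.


alpha = (k/(k-1)) * (1 - sum(s_i^2)/s_total^2)
sum(item variances) = 13.1
k/(k-1) = 7/6 = 1.166667
1 - 13.1/49.7 = 1 - 0.263581 = 0.736419
alpha = 1.166667 * 0.736419
= 0.8592


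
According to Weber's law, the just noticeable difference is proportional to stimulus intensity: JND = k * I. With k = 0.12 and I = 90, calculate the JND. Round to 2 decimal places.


JND = k * I
JND = 0.12 * 90
= 10.80


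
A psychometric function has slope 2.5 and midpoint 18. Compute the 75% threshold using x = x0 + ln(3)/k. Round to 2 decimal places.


At P = 0.75: 0.75 = 1/(1 + e^(-k*(x-x0)))
Solving: e^(-k*(x-x0)) = 1/3
x = x0 + ln(3)/k
ln(3) = 1.0986
x = 18 + 1.0986/2.5
= 18 + 0.4394
= 18.44


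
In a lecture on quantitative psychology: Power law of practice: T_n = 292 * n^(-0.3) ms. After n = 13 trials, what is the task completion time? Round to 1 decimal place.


T_n = 292 * 13^(-0.3)
13^(-0.3) = 0.463252
T_n = 292 * 0.463252
= 135.3 ms


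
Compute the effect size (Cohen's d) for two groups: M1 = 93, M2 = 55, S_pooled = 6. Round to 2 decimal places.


Cohen's d = (M1 - M2) / S_pooled
= (93 - 55) / 6
= 38 / 6
= 6.33


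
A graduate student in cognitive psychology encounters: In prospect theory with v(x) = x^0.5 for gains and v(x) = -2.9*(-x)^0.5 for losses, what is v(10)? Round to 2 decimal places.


Since x = 10 >= 0, use v(x) = x^0.5
10^0.5 = 3.1623
v(10) = 3.16


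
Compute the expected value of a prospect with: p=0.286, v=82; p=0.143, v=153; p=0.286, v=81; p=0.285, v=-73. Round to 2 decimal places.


EU = sum(p_i * v_i)
0.286 * 82 = 23.452
0.143 * 153 = 21.879
0.286 * 81 = 23.166
0.285 * -73 = -20.805
EU = 23.452 + 21.879 + 23.166 + -20.805
= 47.69


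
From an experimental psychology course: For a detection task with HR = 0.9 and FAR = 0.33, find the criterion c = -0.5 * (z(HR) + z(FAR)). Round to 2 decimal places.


c = -0.5 * (z(HR) + z(FAR))
z(0.9) = 1.2816
z(0.33) = -0.4399
c = -0.5 * (1.2816 + -0.4399)
= -0.5 * 0.8417
= -0.42


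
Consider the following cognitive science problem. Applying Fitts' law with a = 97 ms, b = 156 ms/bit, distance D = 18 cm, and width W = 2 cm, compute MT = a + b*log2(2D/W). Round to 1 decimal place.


MT = 97 + 156 * log2(2*18/2)
2D/W = 18.0
log2(18.0) = 4.1699
MT = 97 + 156 * 4.1699
= 747.5 ms


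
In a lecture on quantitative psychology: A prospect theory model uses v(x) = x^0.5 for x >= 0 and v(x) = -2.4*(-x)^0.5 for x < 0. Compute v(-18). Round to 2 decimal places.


Since x = -18 < 0, use v(x) = -lambda*(-x)^alpha
(-x) = 18
18^0.5 = 4.2426
v(-18) = -2.4 * 4.2426
= -10.18


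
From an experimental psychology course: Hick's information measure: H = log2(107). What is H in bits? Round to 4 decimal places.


H = log2(n)
H = log2(107)
= 6.7415


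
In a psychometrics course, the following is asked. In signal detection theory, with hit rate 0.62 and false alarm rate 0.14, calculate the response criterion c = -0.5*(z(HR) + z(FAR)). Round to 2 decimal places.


c = -0.5 * (z(HR) + z(FAR))
z(0.62) = 0.3055
z(0.14) = -1.0803
c = -0.5 * (0.3055 + -1.0803)
= -0.5 * -0.7748
= 0.39


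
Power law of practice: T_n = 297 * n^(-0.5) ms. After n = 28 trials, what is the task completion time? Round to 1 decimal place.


T_n = 297 * 28^(-0.5)
28^(-0.5) = 0.188982
T_n = 297 * 0.188982
= 56.1 ms


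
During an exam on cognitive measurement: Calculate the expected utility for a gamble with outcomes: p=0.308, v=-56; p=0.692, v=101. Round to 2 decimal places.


EU = sum(p_i * v_i)
0.308 * -56 = -17.248
0.692 * 101 = 69.892
EU = -17.248 + 69.892
= 52.64


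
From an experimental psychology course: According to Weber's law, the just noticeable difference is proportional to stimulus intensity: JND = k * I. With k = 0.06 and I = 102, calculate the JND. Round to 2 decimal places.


JND = k * I
JND = 0.06 * 102
= 6.12


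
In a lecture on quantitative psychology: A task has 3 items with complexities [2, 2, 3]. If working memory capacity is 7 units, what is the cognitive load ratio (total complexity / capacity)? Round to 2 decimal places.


Total complexity = 2 + 2 + 3 = 7
Load = total / capacity = 7 / 7
= 1.00


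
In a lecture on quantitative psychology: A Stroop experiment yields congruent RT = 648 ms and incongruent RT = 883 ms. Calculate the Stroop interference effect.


Stroop effect = RT(incongruent) - RT(congruent)
= 883 - 648
= 235 ms


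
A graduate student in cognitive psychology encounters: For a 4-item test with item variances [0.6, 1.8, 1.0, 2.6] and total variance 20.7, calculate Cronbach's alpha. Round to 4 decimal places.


alpha = (k/(k-1)) * (1 - sum(s_i^2)/s_total^2)
sum(item variances) = 6.0
k/(k-1) = 4/3 = 1.333333
1 - 6.0/20.7 = 1 - 0.289855 = 0.710145
alpha = 1.333333 * 0.710145
= 0.9469


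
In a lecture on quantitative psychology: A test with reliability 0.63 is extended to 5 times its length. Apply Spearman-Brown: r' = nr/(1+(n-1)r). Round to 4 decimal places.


r_new = n*r / (1 + (n-1)*r)
Numerator = 5 * 0.63 = 3.15
Denominator = 1 + 4 * 0.63 = 3.52
r_new = 3.15 / 3.52
= 0.8949
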